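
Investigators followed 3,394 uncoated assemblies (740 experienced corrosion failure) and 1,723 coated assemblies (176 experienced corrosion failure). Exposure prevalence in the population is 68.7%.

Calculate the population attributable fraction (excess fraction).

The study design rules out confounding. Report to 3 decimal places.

PAF ≈ 0.438

p₁ = P(outcome | exposed) = 740/3394 = 0.21803
p₀ = P(outcome | unexposed) = 176/1723 = 0.10215
Overall risk P(Y=1) = π·p₁ + (1−π)·p₀ = 0.687×0.21803 + 0.313×0.10215 = 0.18176.
Under exogeneity, PAF = [P(Y=1) − p₀] / P(Y=1).
PAF = (0.18176 − 0.10215) / 0.18176 ≈ 0.4380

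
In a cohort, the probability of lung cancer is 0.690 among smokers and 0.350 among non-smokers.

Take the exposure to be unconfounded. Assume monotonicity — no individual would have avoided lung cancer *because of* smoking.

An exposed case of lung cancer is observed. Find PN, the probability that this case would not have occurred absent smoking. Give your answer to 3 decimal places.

PN ≈ 0.493

Let p₁ = 0.69, p₀ = 0.35.
Under exogeneity and monotonicity, PN = (p₁ − p₀) / p₁.
PN = (0.69 − 0.35) / 0.69 = 0.34 / 0.69 ≈ 0.4928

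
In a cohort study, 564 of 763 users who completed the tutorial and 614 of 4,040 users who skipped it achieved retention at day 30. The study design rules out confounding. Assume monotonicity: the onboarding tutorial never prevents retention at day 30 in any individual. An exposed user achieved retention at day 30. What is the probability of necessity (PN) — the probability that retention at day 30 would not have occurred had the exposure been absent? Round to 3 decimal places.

p₁ = P(outcome | exposed) = 564/763 = 0.73919
p₀ = P(outcome | unexposed) = 614/4040 = 0.15198
Under exogeneity and monotonicity, PN = (p₁ − p₀) / p₁.
PN = (0.73919 − 0.15198) / 0.73919 = 0.58721 / 0.73919 ≈ 0.7944

PN ≈ 0.794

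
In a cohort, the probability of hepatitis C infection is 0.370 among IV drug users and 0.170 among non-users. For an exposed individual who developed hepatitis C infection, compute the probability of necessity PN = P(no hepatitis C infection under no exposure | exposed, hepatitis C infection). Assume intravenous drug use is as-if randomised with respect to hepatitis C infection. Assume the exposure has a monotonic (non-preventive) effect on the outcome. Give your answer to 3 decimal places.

Let p₁ = 0.37, p₀ = 0.17.
Under exogeneity and monotonicity, PN = (p₁ − p₀) / p₁.
PN = (0.37 − 0.17) / 0.37 = 0.2 / 0.37 ≈ 0.5405

PN ≈ 0.541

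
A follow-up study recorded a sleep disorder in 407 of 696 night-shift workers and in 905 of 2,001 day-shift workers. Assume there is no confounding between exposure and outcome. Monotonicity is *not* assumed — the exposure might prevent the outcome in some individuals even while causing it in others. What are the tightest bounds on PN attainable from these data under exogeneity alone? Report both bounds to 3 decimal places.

0.227 ≤ PN ≤ 0.937

p₁ = P(outcome | exposed) = 407/696 = 0.58477
p₀ = P(outcome | unexposed) = 905/2001 = 0.45227
Under exogeneity alone the bounds on PN are max{0,(p₁−p₀)/p₁} ≤ PN ≤ min{1,(1−p₀)/p₁}.
  lower = (p₁ − p₀)/p₁ = 0.1325 / 0.58477 ≈ 0.2266
  upper = min{1, (1 − p₀)/p₁} = 0.54773 / 0.58477 ≈ 0.9367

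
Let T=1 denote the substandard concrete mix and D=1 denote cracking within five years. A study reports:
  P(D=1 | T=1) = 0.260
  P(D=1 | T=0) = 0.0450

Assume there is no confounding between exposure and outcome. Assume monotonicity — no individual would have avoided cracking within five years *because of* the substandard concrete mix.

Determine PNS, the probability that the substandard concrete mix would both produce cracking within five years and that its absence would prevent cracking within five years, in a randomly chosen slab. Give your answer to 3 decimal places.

PNS ≈ 0.215

Let p₁ = 0.26, p₀ = 0.045.
Under exogeneity and monotonicity, PNS = p₁ − p₀.
PNS = 0.26 − 0.045 = 0.215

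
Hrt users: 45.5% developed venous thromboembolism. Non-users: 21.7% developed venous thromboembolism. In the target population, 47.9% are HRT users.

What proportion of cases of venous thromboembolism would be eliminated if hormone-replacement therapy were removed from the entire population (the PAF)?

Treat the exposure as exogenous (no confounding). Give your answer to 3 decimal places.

p₁ = 0.455, p₀ = 0.217.
Overall risk P(Y=1) = π·p₁ + (1−π)·p₀ = 0.479×0.455 + 0.521×0.217 = 0.331.
Under exogeneity, PAF = [P(Y=1) − p₀] / P(Y=1).
PAF = (0.331 − 0.217) / 0.331 ≈ 0.3444

PAF ≈ 0.344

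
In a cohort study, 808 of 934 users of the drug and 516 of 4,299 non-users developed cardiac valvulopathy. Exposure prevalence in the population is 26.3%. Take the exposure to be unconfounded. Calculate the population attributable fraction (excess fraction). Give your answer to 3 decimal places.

PAF ≈ 0.620

p₁ = P(outcome | exposed) = 808/934 = 0.8651
p₀ = P(outcome | unexposed) = 516/4299 = 0.12003
Overall risk P(Y=1) = π·p₁ + (1−π)·p₀ = 0.263×0.8651 + 0.737×0.12003 = 0.31598.
Under exogeneity, PAF = [P(Y=1) − p₀] / P(Y=1).
PAF = (0.31598 − 0.12003) / 0.31598 ≈ 0.6201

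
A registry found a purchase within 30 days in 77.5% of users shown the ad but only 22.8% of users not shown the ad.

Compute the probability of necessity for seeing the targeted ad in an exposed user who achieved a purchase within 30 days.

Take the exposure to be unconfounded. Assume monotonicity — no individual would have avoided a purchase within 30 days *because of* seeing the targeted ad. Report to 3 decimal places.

PN ≈ 0.706

p₁ = 0.775, p₀ = 0.228.
Under exogeneity and monotonicity, PN = (p₁ − p₀) / p₁.
PN = (0.775 − 0.228) / 0.775 = 0.547 / 0.775 ≈ 0.7058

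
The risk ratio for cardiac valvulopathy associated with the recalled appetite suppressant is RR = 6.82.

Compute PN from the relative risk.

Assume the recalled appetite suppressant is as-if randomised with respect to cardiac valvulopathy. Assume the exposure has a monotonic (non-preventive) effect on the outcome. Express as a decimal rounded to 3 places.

PN ≈ 0.853

Under exogeneity and monotonicity, PN = (RR − 1) / RR = 1 − 1/RR.
PN = (6.82 − 1) / 6.82 = 5.82 / 6.82 ≈ 0.8534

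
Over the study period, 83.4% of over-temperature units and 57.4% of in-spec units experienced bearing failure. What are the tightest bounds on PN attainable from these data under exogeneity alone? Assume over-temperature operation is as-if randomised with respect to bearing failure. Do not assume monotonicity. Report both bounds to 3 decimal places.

0.312 ≤ PN ≤ 0.511

p₁ = 0.834, p₀ = 0.574.
Under exogeneity alone the bounds on PN are max{0,(p₁−p₀)/p₁} ≤ PN ≤ min{1,(1−p₀)/p₁}.
  lower = (p₁ − p₀)/p₁ = 0.26 / 0.834 ≈ 0.3118
  upper = min{1, (1 − p₀)/p₁} = 0.426 / 0.834 ≈ 0.5108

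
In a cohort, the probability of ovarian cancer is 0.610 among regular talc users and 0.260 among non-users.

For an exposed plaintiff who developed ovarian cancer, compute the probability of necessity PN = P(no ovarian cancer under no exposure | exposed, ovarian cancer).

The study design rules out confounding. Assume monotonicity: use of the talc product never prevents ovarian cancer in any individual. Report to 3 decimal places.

Let p₁ = 0.61, p₀ = 0.26.
Under exogeneity and monotonicity, PN = (p₁ − p₀) / p₁.
PN = (0.61 − 0.26) / 0.61 = 0.35 / 0.61 ≈ 0.5738

PN ≈ 0.574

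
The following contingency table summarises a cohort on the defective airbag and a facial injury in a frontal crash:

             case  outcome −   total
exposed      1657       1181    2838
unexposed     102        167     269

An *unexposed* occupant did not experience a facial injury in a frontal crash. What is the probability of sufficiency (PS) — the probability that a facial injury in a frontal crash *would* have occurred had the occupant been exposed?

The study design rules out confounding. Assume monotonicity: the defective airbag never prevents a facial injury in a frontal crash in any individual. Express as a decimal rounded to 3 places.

PS ≈ 0.330

p₁ = P(outcome | exposed) = 1657/2838 = 0.58386
p₀ = P(outcome | unexposed) = 102/269 = 0.37918
Under exogeneity and monotonicity, PS = (p₁ − p₀) / (1 − p₀).
PS = (0.58386 − 0.37918) / (1 − 0.37918) = 0.20468 / 0.62082 ≈ 0.3297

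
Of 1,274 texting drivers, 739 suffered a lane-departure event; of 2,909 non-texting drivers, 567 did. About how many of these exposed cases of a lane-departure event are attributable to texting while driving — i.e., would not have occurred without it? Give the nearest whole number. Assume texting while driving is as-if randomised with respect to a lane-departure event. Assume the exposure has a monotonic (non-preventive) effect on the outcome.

p₁ = P(outcome | exposed) = 739/1274 = 0.58006
p₀ = P(outcome | unexposed) = 567/2909 = 0.19491
PN = (p₁ − p₀)/p₁ = (0.58006 − 0.19491) / 0.58006 ≈ 0.66398.
Attributable cases ≈ PN × (exposed cases) = 0.66398 × 739 ≈ 490.68.

about 491 cases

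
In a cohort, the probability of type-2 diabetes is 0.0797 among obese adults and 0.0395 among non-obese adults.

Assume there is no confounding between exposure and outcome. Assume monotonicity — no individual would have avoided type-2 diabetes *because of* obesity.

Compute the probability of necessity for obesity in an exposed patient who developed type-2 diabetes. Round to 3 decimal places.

Let p₁ = 0.0797, p₀ = 0.0395.
Under exogeneity and monotonicity, PN = (p₁ − p₀) / p₁.
PN = (0.0797 − 0.0395) / 0.0797 = 0.0402 / 0.0797 ≈ 0.5044

PN ≈ 0.504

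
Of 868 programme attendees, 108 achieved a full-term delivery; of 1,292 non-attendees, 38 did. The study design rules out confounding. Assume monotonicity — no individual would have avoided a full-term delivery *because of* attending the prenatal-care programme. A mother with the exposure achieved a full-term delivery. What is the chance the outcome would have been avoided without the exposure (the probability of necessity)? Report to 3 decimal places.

p₁ = P(outcome | exposed) = 108/868 = 0.12442
p₀ = P(outcome | unexposed) = 38/1292 = 0.029412
Under exogeneity and monotonicity, PN = (p₁ − p₀) / p₁.
PN = (0.12442 − 0.029412) / 0.12442 = 0.095012 / 0.12442 ≈ 0.7636

PN ≈ 0.764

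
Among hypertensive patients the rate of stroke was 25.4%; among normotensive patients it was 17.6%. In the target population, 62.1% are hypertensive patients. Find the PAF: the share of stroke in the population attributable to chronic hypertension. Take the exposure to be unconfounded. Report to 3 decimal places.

PAF ≈ 0.216

p₁ = 0.254, p₀ = 0.176.
Overall risk P(Y=1) = π·p₁ + (1−π)·p₀ = 0.621×0.254 + 0.379×0.176 = 0.22444.
Under exogeneity, PAF = [P(Y=1) − p₀] / P(Y=1).
PAF = (0.22444 − 0.176) / 0.22444 ≈ 0.2158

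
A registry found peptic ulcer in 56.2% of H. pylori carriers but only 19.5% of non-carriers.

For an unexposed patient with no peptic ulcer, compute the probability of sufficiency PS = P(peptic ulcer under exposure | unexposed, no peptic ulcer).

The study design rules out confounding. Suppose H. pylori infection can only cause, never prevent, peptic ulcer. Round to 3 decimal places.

p₁ = 0.562, p₀ = 0.195.
Under exogeneity and monotonicity, PS = (p₁ − p₀) / (1 − p₀).
PS = (0.562 − 0.195) / (1 − 0.195) = 0.367 / 0.805 ≈ 0.4559

PS ≈ 0.456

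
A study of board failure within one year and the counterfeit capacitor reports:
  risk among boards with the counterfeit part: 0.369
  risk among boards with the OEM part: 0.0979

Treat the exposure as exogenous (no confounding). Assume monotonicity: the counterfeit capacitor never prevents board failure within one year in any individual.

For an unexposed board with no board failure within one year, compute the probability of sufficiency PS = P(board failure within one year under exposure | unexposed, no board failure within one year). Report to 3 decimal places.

Let p₁ = 0.369, p₀ = 0.0979.
Under exogeneity and monotonicity, PS = (p₁ − p₀) / (1 − p₀).
PS = (0.369 − 0.0979) / (1 − 0.0979) = 0.2711 / 0.9021 ≈ 0.3005

PS ≈ 0.301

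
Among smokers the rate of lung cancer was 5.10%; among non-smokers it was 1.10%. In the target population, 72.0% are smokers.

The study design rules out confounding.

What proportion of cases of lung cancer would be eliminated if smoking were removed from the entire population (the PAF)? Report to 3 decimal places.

PAF ≈ 0.724

p₁ = 0.051, p₀ = 0.011.
Overall risk P(Y=1) = π·p₁ + (1−π)·p₀ = 0.72×0.051 + 0.28×0.011 = 0.0398.
Under exogeneity, PAF = [P(Y=1) − p₀] / P(Y=1).
PAF = (0.0398 − 0.011) / 0.0398 ≈ 0.7236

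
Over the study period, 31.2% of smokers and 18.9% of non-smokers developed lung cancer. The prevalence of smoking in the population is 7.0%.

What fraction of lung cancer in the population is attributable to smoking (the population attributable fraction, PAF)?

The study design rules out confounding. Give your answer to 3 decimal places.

PAF ≈ 0.044

p₁ = 0.312, p₀ = 0.189.
Overall risk P(Y=1) = π·p₁ + (1−π)·p₀ = 0.07×0.312 + 0.93×0.189 = 0.19761.
Under exogeneity, PAF = [P(Y=1) − p₀] / P(Y=1).
PAF = (0.19761 − 0.189) / 0.19761 ≈ 0.0436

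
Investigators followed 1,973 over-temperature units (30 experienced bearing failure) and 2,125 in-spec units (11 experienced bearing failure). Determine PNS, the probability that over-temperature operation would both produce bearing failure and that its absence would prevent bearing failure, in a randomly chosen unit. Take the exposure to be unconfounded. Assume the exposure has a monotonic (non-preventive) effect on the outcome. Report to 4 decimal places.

PNS ≈ 0.0100

p₁ = P(outcome | exposed) = 30/1973 = 0.015205
p₀ = P(outcome | unexposed) = 11/2125 = 0.0051765
Under exogeneity and monotonicity, PNS = p₁ − p₀.
PNS = 0.015205 − 0.0051765 = 0.010029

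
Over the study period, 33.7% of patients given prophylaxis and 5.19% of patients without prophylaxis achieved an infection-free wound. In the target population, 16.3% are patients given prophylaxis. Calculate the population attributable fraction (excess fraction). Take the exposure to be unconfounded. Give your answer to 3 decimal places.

PAF ≈ 0.472

p₁ = 0.337, p₀ = 0.0519.
Overall risk P(Y=1) = π·p₁ + (1−π)·p₀ = 0.163×0.337 + 0.837×0.0519 = 0.098371.
Under exogeneity, PAF = [P(Y=1) − p₀] / P(Y=1).
PAF = (0.098371 − 0.0519) / 0.098371 ≈ 0.4724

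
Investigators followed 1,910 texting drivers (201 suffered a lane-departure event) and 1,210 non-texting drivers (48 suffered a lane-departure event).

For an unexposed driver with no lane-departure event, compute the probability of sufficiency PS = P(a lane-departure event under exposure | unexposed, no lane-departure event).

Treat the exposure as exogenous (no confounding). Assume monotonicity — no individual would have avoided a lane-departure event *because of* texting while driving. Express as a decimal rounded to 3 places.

p₁ = P(outcome | exposed) = 201/1910 = 0.10524
p₀ = P(outcome | unexposed) = 48/1210 = 0.039669
Under exogeneity and monotonicity, PS = (p₁ − p₀) / (1 − p₀).
PS = (0.10524 − 0.039669) / (1 − 0.039669) = 0.065566 / 0.96033 ≈ 0.0683

PS ≈ 0.068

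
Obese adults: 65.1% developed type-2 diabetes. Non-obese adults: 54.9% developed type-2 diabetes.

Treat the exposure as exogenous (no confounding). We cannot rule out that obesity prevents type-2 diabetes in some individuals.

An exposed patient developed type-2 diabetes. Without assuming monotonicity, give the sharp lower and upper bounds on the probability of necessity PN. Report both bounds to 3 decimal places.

p₁ = 0.651, p₀ = 0.549.
Under exogeneity alone the bounds on PN are max{0,(p₁−p₀)/p₁} ≤ PN ≤ min{1,(1−p₀)/p₁}.
  lower = (p₁ − p₀)/p₁ = 0.102 / 0.651 ≈ 0.1567
  upper = min{1, (1 − p₀)/p₁} = 0.451 / 0.651 ≈ 0.6928

0.157 ≤ PN ≤ 0.693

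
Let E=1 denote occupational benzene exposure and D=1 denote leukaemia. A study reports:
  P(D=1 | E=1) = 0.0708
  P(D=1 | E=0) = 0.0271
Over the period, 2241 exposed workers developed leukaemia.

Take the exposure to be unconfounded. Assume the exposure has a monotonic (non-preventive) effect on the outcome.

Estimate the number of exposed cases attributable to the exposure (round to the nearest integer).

Let p₁ = 0.0708, p₀ = 0.0271.
PN = (p₁ − p₀)/p₁ = (0.0708 − 0.0271) / 0.0708 ≈ 0.61723.
Attributable cases ≈ PN × (exposed cases) = 0.61723 × 2241 ≈ 1383.22.

about 1383 cases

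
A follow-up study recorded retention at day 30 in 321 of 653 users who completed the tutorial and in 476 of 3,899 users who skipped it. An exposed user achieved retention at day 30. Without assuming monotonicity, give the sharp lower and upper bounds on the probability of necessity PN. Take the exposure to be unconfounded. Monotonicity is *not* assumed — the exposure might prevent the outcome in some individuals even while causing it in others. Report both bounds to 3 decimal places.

p₁ = P(outcome | exposed) = 321/653 = 0.49158
p₀ = P(outcome | unexposed) = 476/3899 = 0.12208
Under exogeneity alone the bounds on PN are max{0,(p₁−p₀)/p₁} ≤ PN ≤ min{1,(1−p₀)/p₁}.
  lower = (p₁ − p₀)/p₁ = 0.36949 / 0.49158 ≈ 0.7517
  upper = min{1, (1 − p₀)/p₁} = 0.87792 / 0.49158 ≈ 1.7859 → capped at 1

0.752 ≤ PN ≤ 1.000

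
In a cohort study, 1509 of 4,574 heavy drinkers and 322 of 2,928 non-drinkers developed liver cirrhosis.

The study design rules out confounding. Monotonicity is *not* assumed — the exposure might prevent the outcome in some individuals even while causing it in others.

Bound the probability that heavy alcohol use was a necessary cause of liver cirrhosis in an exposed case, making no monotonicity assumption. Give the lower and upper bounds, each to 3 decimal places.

p₁ = P(outcome | exposed) = 1509/4574 = 0.32991
p₀ = P(outcome | unexposed) = 322/2928 = 0.10997
Under exogeneity alone the bounds on PN are max{0,(p₁−p₀)/p₁} ≤ PN ≤ min{1,(1−p₀)/p₁}.
  lower = (p₁ − p₀)/p₁ = 0.21994 / 0.32991 ≈ 0.6667
  upper = min{1, (1 − p₀)/p₁} = 0.89003 / 0.32991 ≈ 2.6978 → capped at 1

0.667 ≤ PN ≤ 1.000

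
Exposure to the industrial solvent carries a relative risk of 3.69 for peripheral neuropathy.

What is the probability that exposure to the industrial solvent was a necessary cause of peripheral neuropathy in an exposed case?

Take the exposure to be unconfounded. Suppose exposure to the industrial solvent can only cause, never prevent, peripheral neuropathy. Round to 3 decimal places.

Under exogeneity and monotonicity, PN = (RR − 1) / RR = 1 − 1/RR.
PN = (3.69 − 1) / 3.69 = 2.69 / 3.69 ≈ 0.7290

PN ≈ 0.729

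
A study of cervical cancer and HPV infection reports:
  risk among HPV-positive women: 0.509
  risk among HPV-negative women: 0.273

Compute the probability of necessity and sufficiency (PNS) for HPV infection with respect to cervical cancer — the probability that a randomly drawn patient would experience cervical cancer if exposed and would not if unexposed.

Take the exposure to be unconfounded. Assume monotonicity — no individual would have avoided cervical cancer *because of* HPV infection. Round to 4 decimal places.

PNS ≈ 0.2360

Let p₁ = 0.509, p₀ = 0.273.
Under exogeneity and monotonicity, PNS = p₁ − p₀.
PNS = 0.509 − 0.273 = 0.236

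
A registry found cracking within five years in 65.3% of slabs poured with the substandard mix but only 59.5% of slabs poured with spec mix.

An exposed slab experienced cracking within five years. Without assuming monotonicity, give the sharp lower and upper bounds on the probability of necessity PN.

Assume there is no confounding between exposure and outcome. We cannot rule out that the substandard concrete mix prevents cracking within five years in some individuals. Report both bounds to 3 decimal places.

0.089 ≤ PN ≤ 0.620

p₁ = 0.653, p₀ = 0.595.
Under exogeneity alone the bounds on PN are max{0,(p₁−p₀)/p₁} ≤ PN ≤ min{1,(1−p₀)/p₁}.
  lower = (p₁ − p₀)/p₁ = 0.058 / 0.653 ≈ 0.0888
  upper = min{1, (1 − p₀)/p₁} = 0.405 / 0.653 ≈ 0.6202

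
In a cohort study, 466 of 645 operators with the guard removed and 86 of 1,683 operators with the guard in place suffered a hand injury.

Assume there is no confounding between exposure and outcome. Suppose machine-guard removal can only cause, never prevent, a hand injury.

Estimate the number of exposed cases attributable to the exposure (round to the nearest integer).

about 433 cases

p₁ = P(outcome | exposed) = 466/645 = 0.72248
p₀ = P(outcome | unexposed) = 86/1683 = 0.051099
PN = (p₁ − p₀)/p₁ = (0.72248 − 0.051099) / 0.72248 ≈ 0.92927.
Attributable cases ≈ PN × (exposed cases) = 0.92927 × 466 ≈ 433.04.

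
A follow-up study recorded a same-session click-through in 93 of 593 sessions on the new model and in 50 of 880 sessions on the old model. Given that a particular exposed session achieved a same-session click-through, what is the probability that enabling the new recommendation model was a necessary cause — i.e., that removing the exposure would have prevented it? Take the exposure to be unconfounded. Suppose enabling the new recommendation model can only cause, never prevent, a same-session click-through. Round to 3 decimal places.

p₁ = P(outcome | exposed) = 93/593 = 0.15683
p₀ = P(outcome | unexposed) = 50/880 = 0.056818
Under exogeneity and monotonicity, PN = (p₁ − p₀) / p₁.
PN = (0.15683 − 0.056818) / 0.15683 = 0.10001 / 0.15683 ≈ 0.6377

PN ≈ 0.638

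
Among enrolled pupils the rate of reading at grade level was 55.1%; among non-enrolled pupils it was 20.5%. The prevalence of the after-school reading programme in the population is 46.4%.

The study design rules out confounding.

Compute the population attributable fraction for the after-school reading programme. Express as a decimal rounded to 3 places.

PAF ≈ 0.439

p₁ = 0.551, p₀ = 0.205.
Overall risk P(Y=1) = π·p₁ + (1−π)·p₀ = 0.464×0.551 + 0.536×0.205 = 0.36554.
Under exogeneity, PAF = [P(Y=1) − p₀] / P(Y=1).
PAF = (0.36554 − 0.205) / 0.36554 ≈ 0.4392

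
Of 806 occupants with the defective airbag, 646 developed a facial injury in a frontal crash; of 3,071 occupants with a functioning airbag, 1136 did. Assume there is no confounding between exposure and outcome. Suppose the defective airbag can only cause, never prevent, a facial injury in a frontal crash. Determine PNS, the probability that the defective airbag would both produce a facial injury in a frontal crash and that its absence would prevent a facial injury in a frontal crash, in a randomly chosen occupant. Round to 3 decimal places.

p₁ = P(outcome | exposed) = 646/806 = 0.80149
p₀ = P(outcome | unexposed) = 1136/3071 = 0.36991
Under exogeneity and monotonicity, PNS = p₁ − p₀.
PNS = 0.80149 − 0.36991 = 0.43158

PNS ≈ 0.432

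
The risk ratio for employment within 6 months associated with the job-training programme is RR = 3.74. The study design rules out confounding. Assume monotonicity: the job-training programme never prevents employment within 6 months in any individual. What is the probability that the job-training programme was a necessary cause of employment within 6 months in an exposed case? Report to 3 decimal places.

PN ≈ 0.733

Under exogeneity and monotonicity, PN = (RR − 1) / RR = 1 − 1/RR.
PN = (3.74 − 1) / 3.74 = 2.74 / 3.74 ≈ 0.7326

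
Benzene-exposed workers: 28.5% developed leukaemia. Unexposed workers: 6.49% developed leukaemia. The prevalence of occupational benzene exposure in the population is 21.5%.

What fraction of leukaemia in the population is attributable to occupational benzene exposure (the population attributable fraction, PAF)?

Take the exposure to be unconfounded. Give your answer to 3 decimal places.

p₁ = 0.285, p₀ = 0.0649.
Overall risk P(Y=1) = π·p₁ + (1−π)·p₀ = 0.215×0.285 + 0.785×0.0649 = 0.11222.
Under exogeneity, PAF = [P(Y=1) − p₀] / P(Y=1).
PAF = (0.11222 − 0.0649) / 0.11222 ≈ 0.4217

PAF ≈ 0.422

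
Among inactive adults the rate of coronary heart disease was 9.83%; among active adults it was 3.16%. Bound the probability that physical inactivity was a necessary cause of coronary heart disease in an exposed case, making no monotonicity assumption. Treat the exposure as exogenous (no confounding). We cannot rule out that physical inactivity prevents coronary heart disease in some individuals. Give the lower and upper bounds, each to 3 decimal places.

0.679 ≤ PN ≤ 1.000

p₁ = 0.0983, p₀ = 0.0316.
Under exogeneity alone the bounds on PN are max{0,(p₁−p₀)/p₁} ≤ PN ≤ min{1,(1−p₀)/p₁}.
  lower = (p₁ − p₀)/p₁ = 0.0667 / 0.0983 ≈ 0.6785
  upper = min{1, (1 − p₀)/p₁} = 0.9684 / 0.0983 ≈ 9.8515 → capped at 1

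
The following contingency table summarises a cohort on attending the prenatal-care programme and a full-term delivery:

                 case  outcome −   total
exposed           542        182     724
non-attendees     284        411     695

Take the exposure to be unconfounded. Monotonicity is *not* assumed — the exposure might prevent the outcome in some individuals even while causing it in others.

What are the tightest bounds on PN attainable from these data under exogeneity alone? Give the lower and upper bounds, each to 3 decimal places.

p₁ = P(outcome | exposed) = 542/724 = 0.74862
p₀ = P(outcome | unexposed) = 284/695 = 0.40863
Under exogeneity alone the bounds on PN are max{0,(p₁−p₀)/p₁} ≤ PN ≤ min{1,(1−p₀)/p₁}.
  lower = (p₁ − p₀)/p₁ = 0.33999 / 0.74862 ≈ 0.4542
  upper = min{1, (1 − p₀)/p₁} = 0.59137 / 0.74862 ≈ 0.7899

0.454 ≤ PN ≤ 0.790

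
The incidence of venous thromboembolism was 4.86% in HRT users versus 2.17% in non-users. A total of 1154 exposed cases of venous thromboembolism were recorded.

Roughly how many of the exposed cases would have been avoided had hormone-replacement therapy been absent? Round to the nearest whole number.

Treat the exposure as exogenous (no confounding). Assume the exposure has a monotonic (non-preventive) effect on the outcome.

about 639 cases

p₁ = 0.0486, p₀ = 0.0217.
PN = (p₁ − p₀)/p₁ = (0.0486 − 0.0217) / 0.0486 ≈ 0.55350.
Attributable cases ≈ PN × (exposed cases) = 0.55350 × 1154 ≈ 638.74.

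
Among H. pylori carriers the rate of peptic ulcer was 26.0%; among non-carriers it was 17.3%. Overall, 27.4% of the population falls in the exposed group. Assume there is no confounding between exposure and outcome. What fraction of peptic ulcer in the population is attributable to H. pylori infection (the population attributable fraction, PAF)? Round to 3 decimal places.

p₁ = 0.26, p₀ = 0.173.
Overall risk P(Y=1) = π·p₁ + (1−π)·p₀ = 0.274×0.26 + 0.726×0.173 = 0.19684.
Under exogeneity, PAF = [P(Y=1) − p₀] / P(Y=1).
PAF = (0.19684 − 0.173) / 0.19684 ≈ 0.1211

PAF ≈ 0.121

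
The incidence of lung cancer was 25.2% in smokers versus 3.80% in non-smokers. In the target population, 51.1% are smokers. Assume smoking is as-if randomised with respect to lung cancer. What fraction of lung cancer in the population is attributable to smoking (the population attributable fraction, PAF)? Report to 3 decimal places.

p₁ = 0.252, p₀ = 0.038.
Overall risk P(Y=1) = π·p₁ + (1−π)·p₀ = 0.511×0.252 + 0.489×0.038 = 0.14735.
Under exogeneity, PAF = [P(Y=1) − p₀] / P(Y=1).
PAF = (0.14735 − 0.038) / 0.14735 ≈ 0.7421

PAF ≈ 0.742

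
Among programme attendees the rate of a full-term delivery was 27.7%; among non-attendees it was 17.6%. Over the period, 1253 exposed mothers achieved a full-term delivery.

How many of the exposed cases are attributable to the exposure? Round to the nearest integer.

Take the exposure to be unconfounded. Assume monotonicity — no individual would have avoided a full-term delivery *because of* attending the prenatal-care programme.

p₁ = 0.277, p₀ = 0.176.
PN = (p₁ − p₀)/p₁ = (0.277 − 0.176) / 0.277 ≈ 0.36462.
Attributable cases ≈ PN × (exposed cases) = 0.36462 × 1253 ≈ 456.87.

about 457 cases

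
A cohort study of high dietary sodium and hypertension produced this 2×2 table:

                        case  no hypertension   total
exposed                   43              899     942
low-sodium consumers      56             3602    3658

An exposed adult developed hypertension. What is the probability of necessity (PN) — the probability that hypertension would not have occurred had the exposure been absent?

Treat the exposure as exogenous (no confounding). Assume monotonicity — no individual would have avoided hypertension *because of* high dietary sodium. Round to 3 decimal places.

PN ≈ 0.665

p₁ = P(outcome | exposed) = 43/942 = 0.045648
p₀ = P(outcome | unexposed) = 56/3658 = 0.015309
Under exogeneity and monotonicity, PN = (p₁ − p₀) / p₁.
PN = (0.045648 − 0.015309) / 0.045648 = 0.030339 / 0.045648 ≈ 0.6646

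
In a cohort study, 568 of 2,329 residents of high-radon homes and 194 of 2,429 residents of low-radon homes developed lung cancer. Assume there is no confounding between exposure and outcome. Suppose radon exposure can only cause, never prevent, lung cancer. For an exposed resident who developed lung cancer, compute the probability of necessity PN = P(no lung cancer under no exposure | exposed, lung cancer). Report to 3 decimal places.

PN ≈ 0.673

p₁ = P(outcome | exposed) = 568/2329 = 0.24388
p₀ = P(outcome | unexposed) = 194/2429 = 0.079868
Under exogeneity and monotonicity, PN = (p₁ − p₀) / p₁.
PN = (0.24388 − 0.079868) / 0.24388 = 0.16401 / 0.24388 ≈ 0.6725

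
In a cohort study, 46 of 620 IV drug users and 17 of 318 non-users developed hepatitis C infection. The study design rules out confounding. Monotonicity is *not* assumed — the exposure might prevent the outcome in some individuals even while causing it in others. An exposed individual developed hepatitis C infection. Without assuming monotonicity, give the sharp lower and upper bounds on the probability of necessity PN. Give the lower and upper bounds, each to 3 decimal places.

p₁ = P(outcome | exposed) = 46/620 = 0.074194
p₀ = P(outcome | unexposed) = 17/318 = 0.053459
Under exogeneity alone the bounds on PN are max{0,(p₁−p₀)/p₁} ≤ PN ≤ min{1,(1−p₀)/p₁}.
  lower = (p₁ − p₀)/p₁ = 0.020734 / 0.074194 ≈ 0.2795
  upper = min{1, (1 − p₀)/p₁} = 0.94654 / 0.074194 ≈ 12.7577 → capped at 1

0.279 ≤ PN ≤ 1.000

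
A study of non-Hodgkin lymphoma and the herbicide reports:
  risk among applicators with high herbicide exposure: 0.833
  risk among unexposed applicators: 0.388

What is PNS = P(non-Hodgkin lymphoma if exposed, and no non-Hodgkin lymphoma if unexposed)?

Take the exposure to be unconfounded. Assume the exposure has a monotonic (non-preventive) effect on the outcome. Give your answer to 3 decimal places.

PNS ≈ 0.445

Let p₁ = 0.833, p₀ = 0.388.
Under exogeneity and monotonicity, PNS = p₁ − p₀.
PNS = 0.833 − 0.388 = 0.445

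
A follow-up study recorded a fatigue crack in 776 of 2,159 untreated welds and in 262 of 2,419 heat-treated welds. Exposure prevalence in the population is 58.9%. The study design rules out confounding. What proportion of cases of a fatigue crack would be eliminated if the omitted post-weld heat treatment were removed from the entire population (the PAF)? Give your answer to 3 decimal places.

PAF ≈ 0.577

p₁ = P(outcome | exposed) = 776/2159 = 0.35943
p₀ = P(outcome | unexposed) = 262/2419 = 0.10831
Overall risk P(Y=1) = π·p₁ + (1−π)·p₀ = 0.589×0.35943 + 0.411×0.10831 = 0.25622.
Under exogeneity, PAF = [P(Y=1) − p₀] / P(Y=1).
PAF = (0.25622 − 0.10831) / 0.25622 ≈ 0.5773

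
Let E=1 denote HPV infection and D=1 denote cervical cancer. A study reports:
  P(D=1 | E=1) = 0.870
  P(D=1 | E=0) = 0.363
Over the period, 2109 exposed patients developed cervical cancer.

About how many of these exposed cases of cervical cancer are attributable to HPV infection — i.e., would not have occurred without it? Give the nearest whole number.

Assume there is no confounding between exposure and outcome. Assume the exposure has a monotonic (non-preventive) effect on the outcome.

about 1229 cases

Let p₁ = 0.87, p₀ = 0.363.
PN = (p₁ − p₀)/p₁ = (0.87 − 0.363) / 0.87 ≈ 0.58276.
Attributable cases ≈ PN × (exposed cases) = 0.58276 × 2109 ≈ 1229.04.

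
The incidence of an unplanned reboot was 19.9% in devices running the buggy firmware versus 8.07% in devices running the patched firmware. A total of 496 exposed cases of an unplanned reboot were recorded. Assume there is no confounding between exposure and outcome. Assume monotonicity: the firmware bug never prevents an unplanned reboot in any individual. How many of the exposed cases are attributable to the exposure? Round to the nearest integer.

p₁ = 0.199, p₀ = 0.0807.
PN = (p₁ − p₀)/p₁ = (0.199 − 0.0807) / 0.199 ≈ 0.59447.
Attributable cases ≈ PN × (exposed cases) = 0.59447 × 496 ≈ 294.86.

about 295 cases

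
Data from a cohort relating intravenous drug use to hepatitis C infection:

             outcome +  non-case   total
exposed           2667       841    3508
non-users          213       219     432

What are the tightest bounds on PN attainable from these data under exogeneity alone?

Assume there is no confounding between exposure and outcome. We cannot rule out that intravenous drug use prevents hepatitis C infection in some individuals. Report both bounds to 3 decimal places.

0.351 ≤ PN ≤ 0.667

p₁ = P(outcome | exposed) = 2667/3508 = 0.76026
p₀ = P(outcome | unexposed) = 213/432 = 0.49306
Under exogeneity alone the bounds on PN are max{0,(p₁−p₀)/p₁} ≤ PN ≤ min{1,(1−p₀)/p₁}.
  lower = (p₁ − p₀)/p₁ = 0.26721 / 0.76026 ≈ 0.3515
  upper = min{1, (1 − p₀)/p₁} = 0.50694 / 0.76026 ≈ 0.6668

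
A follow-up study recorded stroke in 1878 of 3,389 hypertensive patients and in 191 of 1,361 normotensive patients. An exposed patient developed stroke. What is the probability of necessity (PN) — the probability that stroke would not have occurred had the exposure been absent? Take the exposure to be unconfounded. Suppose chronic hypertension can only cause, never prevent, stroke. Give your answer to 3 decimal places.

p₁ = P(outcome | exposed) = 1878/3389 = 0.55415
p₀ = P(outcome | unexposed) = 191/1361 = 0.14034
Under exogeneity and monotonicity, PN = (p₁ − p₀) / p₁.
PN = (0.55415 − 0.14034) / 0.55415 = 0.41381 / 0.55415 ≈ 0.7467

PN ≈ 0.747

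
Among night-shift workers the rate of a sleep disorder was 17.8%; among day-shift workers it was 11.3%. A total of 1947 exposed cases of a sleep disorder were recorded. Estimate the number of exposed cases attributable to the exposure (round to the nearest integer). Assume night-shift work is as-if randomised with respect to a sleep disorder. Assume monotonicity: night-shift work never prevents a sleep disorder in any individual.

about 711 cases

p₁ = 0.178, p₀ = 0.113.
PN = (p₁ − p₀)/p₁ = (0.178 − 0.113) / 0.178 ≈ 0.36517.
Attributable cases ≈ PN × (exposed cases) = 0.36517 × 1947 ≈ 710.98.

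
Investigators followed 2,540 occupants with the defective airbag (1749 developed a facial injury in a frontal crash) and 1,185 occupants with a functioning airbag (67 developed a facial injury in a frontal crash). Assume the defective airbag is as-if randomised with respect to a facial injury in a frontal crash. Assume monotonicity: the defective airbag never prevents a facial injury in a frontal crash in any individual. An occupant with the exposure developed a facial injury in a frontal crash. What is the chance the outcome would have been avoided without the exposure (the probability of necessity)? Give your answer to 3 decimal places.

PN ≈ 0.918

p₁ = P(outcome | exposed) = 1749/2540 = 0.68858
p₀ = P(outcome | unexposed) = 67/1185 = 0.05654
Under exogeneity and monotonicity, PN = (p₁ − p₀) / p₁.
PN = (0.68858 − 0.05654) / 0.68858 = 0.63204 / 0.68858 ≈ 0.9179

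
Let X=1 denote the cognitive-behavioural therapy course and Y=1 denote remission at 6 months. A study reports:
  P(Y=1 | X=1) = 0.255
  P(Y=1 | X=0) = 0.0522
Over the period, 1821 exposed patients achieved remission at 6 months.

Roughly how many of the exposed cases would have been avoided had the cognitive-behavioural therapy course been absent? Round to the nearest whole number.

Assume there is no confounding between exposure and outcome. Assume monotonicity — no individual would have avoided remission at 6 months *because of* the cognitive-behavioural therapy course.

about 1448 cases

Let p₁ = 0.255, p₀ = 0.0522.
PN = (p₁ − p₀)/p₁ = (0.255 − 0.0522) / 0.255 ≈ 0.79529.
Attributable cases ≈ PN × (exposed cases) = 0.79529 × 1821 ≈ 1448.23.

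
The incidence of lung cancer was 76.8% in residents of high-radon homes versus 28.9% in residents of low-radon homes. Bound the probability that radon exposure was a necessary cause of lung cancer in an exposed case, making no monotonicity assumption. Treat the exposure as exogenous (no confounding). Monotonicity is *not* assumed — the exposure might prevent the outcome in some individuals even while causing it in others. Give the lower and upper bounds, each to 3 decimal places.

0.624 ≤ PN ≤ 0.926

p₁ = 0.768, p₀ = 0.289.
Under exogeneity alone the bounds on PN are max{0,(p₁−p₀)/p₁} ≤ PN ≤ min{1,(1−p₀)/p₁}.
  lower = (p₁ − p₀)/p₁ = 0.479 / 0.768 ≈ 0.6237
  upper = min{1, (1 − p₀)/p₁} = 0.711 / 0.768 ≈ 0.9258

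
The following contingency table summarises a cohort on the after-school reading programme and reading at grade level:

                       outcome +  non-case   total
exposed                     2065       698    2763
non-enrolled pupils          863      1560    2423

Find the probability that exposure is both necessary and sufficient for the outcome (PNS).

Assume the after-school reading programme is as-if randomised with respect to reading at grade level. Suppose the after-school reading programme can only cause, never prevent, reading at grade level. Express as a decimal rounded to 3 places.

p₁ = P(outcome | exposed) = 2065/2763 = 0.74738
p₀ = P(outcome | unexposed) = 863/2423 = 0.35617
Under exogeneity and monotonicity, PNS = p₁ − p₀.
PNS = 0.74738 − 0.35617 = 0.39121

PNS ≈ 0.391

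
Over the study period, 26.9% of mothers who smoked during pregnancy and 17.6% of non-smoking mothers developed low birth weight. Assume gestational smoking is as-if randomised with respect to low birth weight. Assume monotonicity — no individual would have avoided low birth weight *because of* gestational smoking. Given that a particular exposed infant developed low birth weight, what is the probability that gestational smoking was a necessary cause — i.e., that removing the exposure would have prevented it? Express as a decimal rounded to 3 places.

p₁ = 0.269, p₀ = 0.176.
Under exogeneity and monotonicity, PN = (p₁ − p₀) / p₁.
PN = (0.269 − 0.176) / 0.269 = 0.093 / 0.269 ≈ 0.3457

PN ≈ 0.346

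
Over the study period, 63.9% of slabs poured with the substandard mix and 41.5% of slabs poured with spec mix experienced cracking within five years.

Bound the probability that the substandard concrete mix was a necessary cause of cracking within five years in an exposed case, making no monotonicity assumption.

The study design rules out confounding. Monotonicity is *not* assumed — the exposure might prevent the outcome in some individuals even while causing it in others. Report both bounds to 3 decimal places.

p₁ = 0.639, p₀ = 0.415.
Under exogeneity alone the bounds on PN are max{0,(p₁−p₀)/p₁} ≤ PN ≤ min{1,(1−p₀)/p₁}.
  lower = (p₁ − p₀)/p₁ = 0.224 / 0.639 ≈ 0.3505
  upper = min{1, (1 − p₀)/p₁} = 0.585 / 0.639 ≈ 0.9155

0.351 ≤ PN ≤ 0.915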